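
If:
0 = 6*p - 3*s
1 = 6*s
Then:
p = 1/12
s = 1/6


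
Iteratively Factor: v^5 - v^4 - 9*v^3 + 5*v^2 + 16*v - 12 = (v - 1)*(v^4 - 9*v^2 - 4*v + 12) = (v - 1)^2*(v^3 + v^2 - 8*v - 12) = (v - 3)*(v - 1)^2*(v^2 + 4*v + 4) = (v - 3)*(v - 1)^2*(v + 2)*(v + 2)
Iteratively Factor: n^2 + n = (n + 1)*(n)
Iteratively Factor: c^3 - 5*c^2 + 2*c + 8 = (c - 4)*(c^2 - c - 2) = (c - 4)*(c - 2)*(c + 1)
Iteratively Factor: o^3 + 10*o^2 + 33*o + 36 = (o + 4)*(o^2 + 6*o + 9) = (o + 3)*(o + 4)*(o + 3)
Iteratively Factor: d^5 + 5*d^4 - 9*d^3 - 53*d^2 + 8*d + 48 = (d - 1)*(d^4 + 6*d^3 - 3*d^2 - 56*d - 48) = (d - 1)*(d + 1)*(d^3 + 5*d^2 - 8*d - 48) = (d - 1)*(d + 1)*(d + 4)*(d^2 + d - 12) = (d - 3)*(d - 1)*(d + 1)*(d + 4)*(d + 4)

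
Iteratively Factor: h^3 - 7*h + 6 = (h - 1)*(h^2 + h - 6) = (h - 1)*(h + 3)*(h - 2)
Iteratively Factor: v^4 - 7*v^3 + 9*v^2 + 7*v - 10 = (v - 2)*(v^3 - 5*v^2 - v + 5) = (v - 5)*(v - 2)*(v^2 - 1) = (v - 5)*(v - 2)*(v - 1)*(v + 1)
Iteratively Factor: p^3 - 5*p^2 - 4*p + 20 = (p - 2)*(p^2 - 3*p - 10) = (p - 2)*(p + 2)*(p - 5)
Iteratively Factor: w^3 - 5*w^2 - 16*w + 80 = (w - 5)*(w^2 - 16) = (w - 5)*(w - 4)*(w + 4)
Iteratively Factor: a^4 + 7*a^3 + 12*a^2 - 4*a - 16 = (a + 2)*(a^3 + 5*a^2 + 2*a - 8) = (a + 2)*(a + 4)*(a^2 + a - 2) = (a + 2)^2*(a + 4)*(a - 1)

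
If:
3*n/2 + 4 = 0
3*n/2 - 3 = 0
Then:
No Solution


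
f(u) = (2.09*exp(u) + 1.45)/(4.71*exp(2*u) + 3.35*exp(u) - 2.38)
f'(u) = (2.09*exp(u) + 1.45)*(-9.42*exp(2*u) - 3.35*exp(u))/(4.71*exp(2*u) + 3.35*exp(u) - 2.38)^2 + 2.09*exp(u)/(4.71*exp(2*u) + 3.35*exp(u) - 2.38) = (-(2.09*exp(u) + 1.45)*(9.42*exp(u) + 3.35) + 9.8439*exp(2*u) + 7.0015*exp(u) - 4.9742)*exp(u)/(4.71*exp(2*u) + 3.35*exp(u) - 2.38)^2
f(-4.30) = -0.63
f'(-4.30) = -0.02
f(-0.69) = 5.15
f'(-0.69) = -40.82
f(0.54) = 0.29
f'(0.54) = -0.36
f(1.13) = 0.15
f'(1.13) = -0.16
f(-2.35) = -0.82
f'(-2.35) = -0.26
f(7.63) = 0.00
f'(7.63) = -0.00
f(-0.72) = 6.73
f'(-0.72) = -68.15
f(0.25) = 0.43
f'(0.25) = -0.60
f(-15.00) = -0.61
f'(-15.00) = 0.00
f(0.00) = 0.62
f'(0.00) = -1.03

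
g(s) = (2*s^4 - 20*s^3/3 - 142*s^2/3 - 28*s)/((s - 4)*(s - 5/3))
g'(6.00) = 108.25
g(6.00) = -83.08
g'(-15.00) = -54.70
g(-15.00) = 358.48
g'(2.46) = 24.37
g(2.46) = 312.12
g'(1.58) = -10977.01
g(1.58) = -840.28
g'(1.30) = -561.12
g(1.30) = -126.59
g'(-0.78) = 2.39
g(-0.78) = -0.26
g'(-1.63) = 1.11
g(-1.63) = -2.00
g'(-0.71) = 2.29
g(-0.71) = -0.10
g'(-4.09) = -9.06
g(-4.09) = 7.27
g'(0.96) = -121.27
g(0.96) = -34.77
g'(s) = (8*s^3 - 20*s^2 - 284*s/3 - 28)/((s - 4)*(s - 5/3)) - (2*s^4 - 20*s^3/3 - 142*s^2/3 - 28*s)/((s - 4)*(s - 5/3)^2) - (2*s^4 - 20*s^3/3 - 142*s^2/3 - 28*s)/((s - 4)^2*(s - 5/3))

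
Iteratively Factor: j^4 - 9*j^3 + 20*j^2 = (j)*(j^3 - 9*j^2 + 20*j) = j*(j - 4)*(j^2 - 5*j) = j^2*(j - 4)*(j - 5)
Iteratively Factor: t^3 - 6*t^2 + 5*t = (t - 1)*(t^2 - 5*t) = (t - 5)*(t - 1)*(t)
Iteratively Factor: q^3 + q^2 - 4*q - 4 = (q + 1)*(q^2 - 4) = (q + 1)*(q + 2)*(q - 2)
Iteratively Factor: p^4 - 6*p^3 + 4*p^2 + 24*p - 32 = (p + 2)*(p^3 - 8*p^2 + 20*p - 16) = (p - 2)*(p + 2)*(p^2 - 6*p + 8) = (p - 2)^2*(p + 2)*(p - 4)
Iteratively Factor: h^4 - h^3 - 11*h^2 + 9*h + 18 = (h + 1)*(h^3 - 2*h^2 - 9*h + 18) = (h - 3)*(h + 1)*(h^2 + h - 6) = (h - 3)*(h - 2)*(h + 1)*(h + 3)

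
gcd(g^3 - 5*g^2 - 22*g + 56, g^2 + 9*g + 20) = g + 4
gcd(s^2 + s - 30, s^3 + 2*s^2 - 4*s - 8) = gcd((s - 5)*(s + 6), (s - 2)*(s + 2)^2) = 1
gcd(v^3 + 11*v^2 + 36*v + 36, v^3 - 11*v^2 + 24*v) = 1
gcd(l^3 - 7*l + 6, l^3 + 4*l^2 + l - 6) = l^2 + 2*l - 3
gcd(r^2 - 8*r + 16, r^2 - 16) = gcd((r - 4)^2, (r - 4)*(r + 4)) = r - 4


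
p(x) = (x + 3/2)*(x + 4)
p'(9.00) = 23.50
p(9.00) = 136.50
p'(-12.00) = -18.50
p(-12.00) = 84.00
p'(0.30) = 6.10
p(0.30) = 7.74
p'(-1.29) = 2.92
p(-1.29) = 0.57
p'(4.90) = 15.30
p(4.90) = 56.96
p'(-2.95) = -0.40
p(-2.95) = -1.52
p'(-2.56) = 0.38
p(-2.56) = -1.53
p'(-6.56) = -7.62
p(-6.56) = 12.95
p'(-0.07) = 5.36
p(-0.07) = 5.62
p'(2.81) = 11.12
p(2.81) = 29.35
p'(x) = 2*x + 11/2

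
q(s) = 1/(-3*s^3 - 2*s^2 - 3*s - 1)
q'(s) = (9*s^2 + 4*s + 3)/(-3*s^3 - 2*s^2 - 3*s - 1)^2 = (9*s^2 + 4*s + 3)/(3*s^3 + 2*s^2 + 3*s + 1)^2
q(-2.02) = 0.05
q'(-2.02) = 0.07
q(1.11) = -0.09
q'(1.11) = 0.16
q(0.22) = -0.56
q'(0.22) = 1.35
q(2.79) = -0.01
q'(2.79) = 0.01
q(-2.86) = 0.02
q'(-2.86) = 0.02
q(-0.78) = 0.65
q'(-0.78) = 2.24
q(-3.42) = 0.01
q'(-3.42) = 0.01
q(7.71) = -0.00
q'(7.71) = 0.00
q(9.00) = 0.00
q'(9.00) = 0.00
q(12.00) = 0.00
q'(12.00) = 0.00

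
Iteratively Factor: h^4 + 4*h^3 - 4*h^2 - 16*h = (h + 2)*(h^3 + 2*h^2 - 8*h) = (h + 2)*(h + 4)*(h^2 - 2*h) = h*(h + 2)*(h + 4)*(h - 2)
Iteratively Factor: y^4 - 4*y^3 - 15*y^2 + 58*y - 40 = (y - 1)*(y^3 - 3*y^2 - 18*y + 40) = (y - 2)*(y - 1)*(y^2 - y - 20) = (y - 5)*(y - 2)*(y - 1)*(y + 4)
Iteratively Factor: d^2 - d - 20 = (d + 4)*(d - 5)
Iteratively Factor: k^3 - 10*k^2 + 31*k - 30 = (k - 3)*(k^2 - 7*k + 10) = (k - 5)*(k - 3)*(k - 2)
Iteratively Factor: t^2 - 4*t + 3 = (t - 3)*(t - 1)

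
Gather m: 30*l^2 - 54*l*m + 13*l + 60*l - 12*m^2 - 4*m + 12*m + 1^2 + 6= 30*l^2 + 73*l - 12*m^2 + m*(8 - 54*l) + 7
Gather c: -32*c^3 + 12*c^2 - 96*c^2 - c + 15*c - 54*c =-32*c^3 - 84*c^2 - 40*c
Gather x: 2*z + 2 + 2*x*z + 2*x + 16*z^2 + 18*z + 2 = x*(2*z + 2) + 16*z^2 + 20*z + 4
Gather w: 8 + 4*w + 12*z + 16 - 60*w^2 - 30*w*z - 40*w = -60*w^2 + w*(-30*z - 36) + 12*z + 24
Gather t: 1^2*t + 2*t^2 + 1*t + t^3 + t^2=t^3 + 3*t^2 + 2*t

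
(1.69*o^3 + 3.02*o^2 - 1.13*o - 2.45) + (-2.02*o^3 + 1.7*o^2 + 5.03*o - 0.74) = -0.33*o^3 + 4.72*o^2 + 3.9*o - 3.19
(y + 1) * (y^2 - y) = y^3 - y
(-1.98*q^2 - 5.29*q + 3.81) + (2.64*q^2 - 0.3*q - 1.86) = 0.66*q^2 - 5.59*q + 1.95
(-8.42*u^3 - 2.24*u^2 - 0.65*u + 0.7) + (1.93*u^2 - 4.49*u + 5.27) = -8.42*u^3 - 0.31*u^2 - 5.14*u + 5.97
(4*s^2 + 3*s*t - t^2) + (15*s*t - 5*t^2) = 4*s^2 + 18*s*t - 6*t^2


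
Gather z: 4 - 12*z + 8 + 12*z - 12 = 0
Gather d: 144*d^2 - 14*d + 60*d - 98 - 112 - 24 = 144*d^2 + 46*d - 234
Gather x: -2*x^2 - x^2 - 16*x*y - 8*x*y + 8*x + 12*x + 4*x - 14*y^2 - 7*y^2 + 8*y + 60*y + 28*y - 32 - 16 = -3*x^2 + x*(24 - 24*y) - 21*y^2 + 96*y - 48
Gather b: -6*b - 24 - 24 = -6*b - 48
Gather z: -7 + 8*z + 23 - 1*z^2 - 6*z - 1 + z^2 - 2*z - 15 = 0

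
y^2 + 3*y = y*(y + 3)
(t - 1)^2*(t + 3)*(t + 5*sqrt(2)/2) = t^4 + t^3 + 5*sqrt(2)*t^3/2 - 5*t^2 + 5*sqrt(2)*t^2/2 - 25*sqrt(2)*t/2 + 3*t + 15*sqrt(2)/2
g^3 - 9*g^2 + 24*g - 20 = (g - 5)*(g - 2)^2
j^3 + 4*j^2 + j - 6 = (j - 1)*(j + 2)*(j + 3)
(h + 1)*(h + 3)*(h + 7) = h^3 + 11*h^2 + 31*h + 21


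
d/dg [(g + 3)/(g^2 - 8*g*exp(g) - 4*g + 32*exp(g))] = (g^2 - 8*g*exp(g) - 4*g + 2*(g + 3)*(4*g*exp(g) - g - 12*exp(g) + 2) + 32*exp(g))/(g^2 - 8*g*exp(g) - 4*g + 32*exp(g))^2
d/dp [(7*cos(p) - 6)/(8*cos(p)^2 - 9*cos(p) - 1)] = (56*cos(p)^2 - 96*cos(p) + 61)*sin(p)/(8*sin(p)^2 + 9*cos(p) - 7)^2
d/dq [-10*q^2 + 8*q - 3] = 8 - 20*q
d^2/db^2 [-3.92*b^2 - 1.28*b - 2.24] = -7.84000000000000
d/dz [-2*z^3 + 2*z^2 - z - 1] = -6*z^2 + 4*z - 1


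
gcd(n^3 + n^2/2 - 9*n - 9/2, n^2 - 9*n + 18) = n - 3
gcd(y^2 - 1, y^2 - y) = y - 1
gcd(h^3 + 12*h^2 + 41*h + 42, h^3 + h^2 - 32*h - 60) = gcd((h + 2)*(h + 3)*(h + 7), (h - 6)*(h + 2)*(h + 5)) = h + 2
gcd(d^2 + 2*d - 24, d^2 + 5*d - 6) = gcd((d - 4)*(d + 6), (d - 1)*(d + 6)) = d + 6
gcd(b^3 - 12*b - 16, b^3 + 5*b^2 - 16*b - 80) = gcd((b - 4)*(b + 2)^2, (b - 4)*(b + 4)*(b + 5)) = b - 4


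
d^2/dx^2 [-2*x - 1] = 0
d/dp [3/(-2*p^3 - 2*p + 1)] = 6*(3*p^2 + 1)/(2*p^3 + 2*p - 1)^2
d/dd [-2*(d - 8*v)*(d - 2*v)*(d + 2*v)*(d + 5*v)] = -8*d^3 + 18*d^2*v + 176*d*v^2 - 24*v^3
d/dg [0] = 0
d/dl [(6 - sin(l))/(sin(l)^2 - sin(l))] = (cos(l) - 12/tan(l) + 6*cos(l)/sin(l)^2)/(sin(l) - 1)^2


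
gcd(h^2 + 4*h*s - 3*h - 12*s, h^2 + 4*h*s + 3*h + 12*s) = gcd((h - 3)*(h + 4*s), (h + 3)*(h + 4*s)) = h + 4*s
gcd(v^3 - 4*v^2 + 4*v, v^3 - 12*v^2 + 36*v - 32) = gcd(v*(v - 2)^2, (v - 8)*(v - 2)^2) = v^2 - 4*v + 4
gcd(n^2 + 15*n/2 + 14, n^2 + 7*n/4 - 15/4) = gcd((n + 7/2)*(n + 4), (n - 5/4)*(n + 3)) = 1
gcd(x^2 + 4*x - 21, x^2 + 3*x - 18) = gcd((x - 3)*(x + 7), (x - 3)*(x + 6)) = x - 3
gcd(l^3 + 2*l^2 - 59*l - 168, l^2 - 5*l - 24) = l^2 - 5*l - 24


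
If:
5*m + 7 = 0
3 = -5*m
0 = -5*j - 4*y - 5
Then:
No Solution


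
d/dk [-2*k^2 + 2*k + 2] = 2 - 4*k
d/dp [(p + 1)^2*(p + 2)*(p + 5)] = 4*p^3 + 27*p^2 + 50*p + 27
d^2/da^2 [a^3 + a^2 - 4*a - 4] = 6*a + 2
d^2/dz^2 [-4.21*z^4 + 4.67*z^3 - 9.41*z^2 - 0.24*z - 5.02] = -50.52*z^2 + 28.02*z - 18.82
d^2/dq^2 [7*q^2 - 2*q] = 14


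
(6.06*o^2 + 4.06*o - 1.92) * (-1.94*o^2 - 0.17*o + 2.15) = -11.7564*o^4 - 8.9066*o^3 + 16.0636*o^2 + 9.0554*o - 4.128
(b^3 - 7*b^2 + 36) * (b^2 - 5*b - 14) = b^5 - 12*b^4 + 21*b^3 + 134*b^2 - 180*b - 504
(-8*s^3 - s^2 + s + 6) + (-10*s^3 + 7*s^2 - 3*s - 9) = -18*s^3 + 6*s^2 - 2*s - 3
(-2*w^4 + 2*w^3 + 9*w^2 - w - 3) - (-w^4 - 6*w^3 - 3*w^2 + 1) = -w^4 + 8*w^3 + 12*w^2 - w - 4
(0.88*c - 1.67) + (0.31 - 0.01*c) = 0.87*c - 1.36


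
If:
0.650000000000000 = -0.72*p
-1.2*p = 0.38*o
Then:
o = 2.85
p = -0.90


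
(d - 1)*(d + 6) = d^2 + 5*d - 6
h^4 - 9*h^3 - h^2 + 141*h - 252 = (h - 7)*(h - 3)^2*(h + 4)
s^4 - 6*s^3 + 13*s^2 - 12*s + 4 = (s - 2)^2*(s - 1)^2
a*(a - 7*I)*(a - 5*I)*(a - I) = a^4 - 13*I*a^3 - 47*a^2 + 35*I*a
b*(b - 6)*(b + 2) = b^3 - 4*b^2 - 12*b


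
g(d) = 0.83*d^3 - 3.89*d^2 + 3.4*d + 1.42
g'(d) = 2.49*d^2 - 7.78*d + 3.4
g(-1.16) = -9.05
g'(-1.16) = 15.78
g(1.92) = -0.52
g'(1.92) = -2.36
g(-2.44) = -42.09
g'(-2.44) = 37.21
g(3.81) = 3.81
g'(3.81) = 9.90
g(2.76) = -1.38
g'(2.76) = 0.90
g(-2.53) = -45.52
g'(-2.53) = 39.02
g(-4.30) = -151.12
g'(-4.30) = 82.89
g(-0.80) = -4.21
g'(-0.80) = 11.22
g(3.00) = -0.98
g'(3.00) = 2.47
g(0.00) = 1.42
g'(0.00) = 3.40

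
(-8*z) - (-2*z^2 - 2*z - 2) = 2*z^2 - 6*z + 2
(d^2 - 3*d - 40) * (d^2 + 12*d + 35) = d^4 + 9*d^3 - 41*d^2 - 585*d - 1400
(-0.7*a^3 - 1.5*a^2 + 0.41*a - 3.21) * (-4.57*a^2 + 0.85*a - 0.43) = 3.199*a^5 + 6.26*a^4 - 2.8477*a^3 + 15.6632*a^2 - 2.9048*a + 1.3803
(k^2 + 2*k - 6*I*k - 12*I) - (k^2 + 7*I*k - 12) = 2*k - 13*I*k + 12 - 12*I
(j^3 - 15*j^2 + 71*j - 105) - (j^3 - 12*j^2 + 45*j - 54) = -3*j^2 + 26*j - 51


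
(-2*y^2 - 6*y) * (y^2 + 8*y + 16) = -2*y^4 - 22*y^3 - 80*y^2 - 96*y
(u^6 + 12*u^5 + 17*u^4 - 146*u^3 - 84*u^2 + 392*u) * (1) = u^6 + 12*u^5 + 17*u^4 - 146*u^3 - 84*u^2 + 392*u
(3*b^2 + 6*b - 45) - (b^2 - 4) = 2*b^2 + 6*b - 41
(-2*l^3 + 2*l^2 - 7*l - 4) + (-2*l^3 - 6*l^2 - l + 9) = -4*l^3 - 4*l^2 - 8*l + 5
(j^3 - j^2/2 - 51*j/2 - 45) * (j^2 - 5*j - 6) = j^5 - 11*j^4/2 - 29*j^3 + 171*j^2/2 + 378*j + 270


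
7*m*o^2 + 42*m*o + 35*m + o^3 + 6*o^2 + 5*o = (7*m + o)*(o + 1)*(o + 5)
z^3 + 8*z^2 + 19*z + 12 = (z + 1)*(z + 3)*(z + 4)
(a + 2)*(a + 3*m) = a^2 + 3*a*m + 2*a + 6*m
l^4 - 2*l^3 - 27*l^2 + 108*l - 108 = (l - 3)^2*(l - 2)*(l + 6)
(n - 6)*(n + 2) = n^2 - 4*n - 12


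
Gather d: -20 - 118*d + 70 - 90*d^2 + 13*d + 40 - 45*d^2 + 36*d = -135*d^2 - 69*d + 90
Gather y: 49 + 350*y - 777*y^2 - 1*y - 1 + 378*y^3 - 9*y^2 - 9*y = 378*y^3 - 786*y^2 + 340*y + 48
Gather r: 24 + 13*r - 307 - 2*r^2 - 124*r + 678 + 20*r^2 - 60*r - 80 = 18*r^2 - 171*r + 315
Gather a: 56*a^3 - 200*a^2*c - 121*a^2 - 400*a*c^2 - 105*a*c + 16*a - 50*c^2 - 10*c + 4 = 56*a^3 + a^2*(-200*c - 121) + a*(-400*c^2 - 105*c + 16) - 50*c^2 - 10*c + 4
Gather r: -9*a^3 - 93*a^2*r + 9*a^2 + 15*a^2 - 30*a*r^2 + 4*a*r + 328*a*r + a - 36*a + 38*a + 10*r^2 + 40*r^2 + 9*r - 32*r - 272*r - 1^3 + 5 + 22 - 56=-9*a^3 + 24*a^2 + 3*a + r^2*(50 - 30*a) + r*(-93*a^2 + 332*a - 295) - 30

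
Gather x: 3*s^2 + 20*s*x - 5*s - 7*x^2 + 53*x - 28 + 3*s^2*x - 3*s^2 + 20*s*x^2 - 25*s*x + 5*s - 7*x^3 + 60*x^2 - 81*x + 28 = -7*x^3 + x^2*(20*s + 53) + x*(3*s^2 - 5*s - 28)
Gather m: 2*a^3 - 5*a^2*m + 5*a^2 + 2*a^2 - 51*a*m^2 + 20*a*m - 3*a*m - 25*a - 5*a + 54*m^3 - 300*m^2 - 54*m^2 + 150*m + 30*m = 2*a^3 + 7*a^2 - 30*a + 54*m^3 + m^2*(-51*a - 354) + m*(-5*a^2 + 17*a + 180)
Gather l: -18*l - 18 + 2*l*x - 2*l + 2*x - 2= l*(2*x - 20) + 2*x - 20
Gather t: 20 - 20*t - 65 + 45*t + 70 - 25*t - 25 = 0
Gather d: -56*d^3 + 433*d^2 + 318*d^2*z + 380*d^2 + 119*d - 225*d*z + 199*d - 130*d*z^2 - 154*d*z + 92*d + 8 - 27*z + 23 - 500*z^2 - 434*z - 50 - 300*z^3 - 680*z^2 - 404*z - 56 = -56*d^3 + d^2*(318*z + 813) + d*(-130*z^2 - 379*z + 410) - 300*z^3 - 1180*z^2 - 865*z - 75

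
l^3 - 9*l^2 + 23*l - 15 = (l - 5)*(l - 3)*(l - 1)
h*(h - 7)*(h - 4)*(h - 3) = h^4 - 14*h^3 + 61*h^2 - 84*h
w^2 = w^2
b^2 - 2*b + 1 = (b - 1)^2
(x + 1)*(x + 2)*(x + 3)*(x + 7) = x^4 + 13*x^3 + 53*x^2 + 83*x + 42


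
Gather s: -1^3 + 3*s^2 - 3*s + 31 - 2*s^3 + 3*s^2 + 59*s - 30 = -2*s^3 + 6*s^2 + 56*s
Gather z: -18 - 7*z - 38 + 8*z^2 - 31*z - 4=8*z^2 - 38*z - 60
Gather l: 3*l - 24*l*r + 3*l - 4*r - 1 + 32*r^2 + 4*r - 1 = l*(6 - 24*r) + 32*r^2 - 2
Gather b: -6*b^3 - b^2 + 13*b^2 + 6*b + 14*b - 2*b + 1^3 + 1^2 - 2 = -6*b^3 + 12*b^2 + 18*b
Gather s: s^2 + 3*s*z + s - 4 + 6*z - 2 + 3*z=s^2 + s*(3*z + 1) + 9*z - 6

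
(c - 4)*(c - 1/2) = c^2 - 9*c/2 + 2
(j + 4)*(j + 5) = j^2 + 9*j + 20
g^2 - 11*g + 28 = (g - 7)*(g - 4)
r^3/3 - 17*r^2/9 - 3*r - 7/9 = (r/3 + 1/3)*(r - 7)*(r + 1/3)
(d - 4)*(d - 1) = d^2 - 5*d + 4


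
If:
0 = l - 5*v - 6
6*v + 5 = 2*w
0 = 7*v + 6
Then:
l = 12/7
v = -6/7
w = -1/14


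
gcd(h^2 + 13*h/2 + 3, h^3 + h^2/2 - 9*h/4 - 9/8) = h + 1/2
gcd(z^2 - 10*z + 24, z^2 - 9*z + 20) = z - 4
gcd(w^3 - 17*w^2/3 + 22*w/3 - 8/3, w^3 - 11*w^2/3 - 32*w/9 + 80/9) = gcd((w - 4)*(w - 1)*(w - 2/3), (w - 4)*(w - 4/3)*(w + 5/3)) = w - 4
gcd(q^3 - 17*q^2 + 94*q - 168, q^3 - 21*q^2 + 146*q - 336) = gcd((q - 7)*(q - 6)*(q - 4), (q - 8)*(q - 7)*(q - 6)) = q^2 - 13*q + 42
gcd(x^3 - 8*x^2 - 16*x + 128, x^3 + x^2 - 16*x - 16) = x^2 - 16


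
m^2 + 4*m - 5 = (m - 1)*(m + 5)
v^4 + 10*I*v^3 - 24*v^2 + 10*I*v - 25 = (v - I)*(v + I)*(v + 5*I)^2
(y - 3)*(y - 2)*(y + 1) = y^3 - 4*y^2 + y + 6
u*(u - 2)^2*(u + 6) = u^4 + 2*u^3 - 20*u^2 + 24*u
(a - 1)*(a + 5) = a^2 + 4*a - 5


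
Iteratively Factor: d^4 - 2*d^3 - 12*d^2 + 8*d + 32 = (d - 2)*(d^3 - 12*d - 16) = (d - 4)*(d - 2)*(d^2 + 4*d + 4) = (d - 4)*(d - 2)*(d + 2)*(d + 2)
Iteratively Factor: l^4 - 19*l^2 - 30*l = (l + 3)*(l^3 - 3*l^2 - 10*l) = (l + 2)*(l + 3)*(l^2 - 5*l) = l*(l + 2)*(l + 3)*(l - 5)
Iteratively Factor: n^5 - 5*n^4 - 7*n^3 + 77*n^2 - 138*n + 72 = (n - 3)*(n^4 - 2*n^3 - 13*n^2 + 38*n - 24) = (n - 3)^2*(n^3 + n^2 - 10*n + 8) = (n - 3)^2*(n + 4)*(n^2 - 3*n + 2) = (n - 3)^2*(n - 1)*(n + 4)*(n - 2)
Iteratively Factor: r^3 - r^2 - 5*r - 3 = (r + 1)*(r^2 - 2*r - 3) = (r + 1)^2*(r - 3)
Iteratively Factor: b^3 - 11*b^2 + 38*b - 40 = (b - 4)*(b^2 - 7*b + 10) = (b - 5)*(b - 4)*(b - 2)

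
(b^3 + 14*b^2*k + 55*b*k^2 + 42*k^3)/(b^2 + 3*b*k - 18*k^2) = (b^2 + 8*b*k + 7*k^2)/(b - 3*k)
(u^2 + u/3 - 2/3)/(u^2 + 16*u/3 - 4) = (u + 1)/(u + 6)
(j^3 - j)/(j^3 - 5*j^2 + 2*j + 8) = j*(j - 1)/(j^2 - 6*j + 8)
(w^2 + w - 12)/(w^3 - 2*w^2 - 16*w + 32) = (w - 3)/(w^2 - 6*w + 8)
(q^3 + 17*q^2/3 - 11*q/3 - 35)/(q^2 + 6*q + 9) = (3*q^2 + 8*q - 35)/(3*(q + 3))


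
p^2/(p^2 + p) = p/(p + 1)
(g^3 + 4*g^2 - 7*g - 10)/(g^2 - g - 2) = g + 5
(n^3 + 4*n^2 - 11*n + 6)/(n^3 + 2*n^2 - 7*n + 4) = (n + 6)/(n + 4)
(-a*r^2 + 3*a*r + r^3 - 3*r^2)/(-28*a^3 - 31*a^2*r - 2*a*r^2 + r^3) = r*(a*r - 3*a - r^2 + 3*r)/(28*a^3 + 31*a^2*r + 2*a*r^2 - r^3)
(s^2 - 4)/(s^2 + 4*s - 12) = (s + 2)/(s + 6)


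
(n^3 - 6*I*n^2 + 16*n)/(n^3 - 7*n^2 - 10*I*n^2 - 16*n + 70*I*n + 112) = n*(n + 2*I)/(n^2 - n*(7 + 2*I) + 14*I)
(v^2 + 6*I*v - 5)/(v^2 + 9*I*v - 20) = (v + I)/(v + 4*I)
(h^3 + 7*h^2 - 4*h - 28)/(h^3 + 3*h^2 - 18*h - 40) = (h^2 + 5*h - 14)/(h^2 + h - 20)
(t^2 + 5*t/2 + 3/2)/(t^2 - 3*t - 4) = (t + 3/2)/(t - 4)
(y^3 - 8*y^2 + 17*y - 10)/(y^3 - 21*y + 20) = (y^2 - 7*y + 10)/(y^2 + y - 20)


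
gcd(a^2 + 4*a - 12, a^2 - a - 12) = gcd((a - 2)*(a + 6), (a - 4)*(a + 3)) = 1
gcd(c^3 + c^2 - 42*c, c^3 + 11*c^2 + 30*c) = c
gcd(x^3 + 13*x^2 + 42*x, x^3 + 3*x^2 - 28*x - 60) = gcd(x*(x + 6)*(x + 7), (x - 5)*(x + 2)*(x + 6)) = x + 6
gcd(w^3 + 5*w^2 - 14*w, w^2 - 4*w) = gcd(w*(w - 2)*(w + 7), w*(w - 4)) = w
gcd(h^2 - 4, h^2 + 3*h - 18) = 1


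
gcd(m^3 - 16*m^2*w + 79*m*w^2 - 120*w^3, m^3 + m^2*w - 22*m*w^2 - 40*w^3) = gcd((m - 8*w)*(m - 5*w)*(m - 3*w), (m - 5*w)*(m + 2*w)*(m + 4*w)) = -m + 5*w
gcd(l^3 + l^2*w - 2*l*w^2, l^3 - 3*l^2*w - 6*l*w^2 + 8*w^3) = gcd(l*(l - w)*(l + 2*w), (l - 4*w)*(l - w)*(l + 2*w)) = -l^2 - l*w + 2*w^2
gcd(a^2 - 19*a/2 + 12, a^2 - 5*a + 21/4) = a - 3/2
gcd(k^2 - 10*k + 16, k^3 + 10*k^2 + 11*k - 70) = k - 2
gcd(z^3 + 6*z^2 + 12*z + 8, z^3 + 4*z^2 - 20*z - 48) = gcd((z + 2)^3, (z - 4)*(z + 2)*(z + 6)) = z + 2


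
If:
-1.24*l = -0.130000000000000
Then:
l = 0.10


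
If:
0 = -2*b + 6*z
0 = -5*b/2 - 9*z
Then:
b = 0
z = 0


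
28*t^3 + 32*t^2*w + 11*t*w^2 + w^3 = (2*t + w)^2*(7*t + w)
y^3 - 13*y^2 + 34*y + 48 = (y - 8)*(y - 6)*(y + 1)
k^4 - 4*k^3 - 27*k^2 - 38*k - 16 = (k - 8)*(k + 1)^2*(k + 2)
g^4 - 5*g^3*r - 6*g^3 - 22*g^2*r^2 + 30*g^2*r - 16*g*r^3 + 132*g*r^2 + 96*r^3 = (g - 6)*(g - 8*r)*(g + r)*(g + 2*r)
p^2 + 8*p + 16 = (p + 4)^2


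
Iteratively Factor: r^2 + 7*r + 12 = (r + 3)*(r + 4)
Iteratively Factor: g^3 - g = (g)*(g^2 - 1) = g*(g + 1)*(g - 1)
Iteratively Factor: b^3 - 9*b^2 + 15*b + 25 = (b - 5)*(b^2 - 4*b - 5) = (b - 5)^2*(b + 1)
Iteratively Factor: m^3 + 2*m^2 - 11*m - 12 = (m + 4)*(m^2 - 2*m - 3) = (m - 3)*(m + 4)*(m + 1)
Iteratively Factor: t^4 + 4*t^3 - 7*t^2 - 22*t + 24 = (t + 4)*(t^3 - 7*t + 6) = (t + 3)*(t + 4)*(t^2 - 3*t + 2) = (t - 2)*(t + 3)*(t + 4)*(t - 1)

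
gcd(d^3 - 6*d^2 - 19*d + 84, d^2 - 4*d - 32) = d + 4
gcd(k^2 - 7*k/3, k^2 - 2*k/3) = k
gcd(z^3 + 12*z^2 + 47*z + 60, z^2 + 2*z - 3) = z + 3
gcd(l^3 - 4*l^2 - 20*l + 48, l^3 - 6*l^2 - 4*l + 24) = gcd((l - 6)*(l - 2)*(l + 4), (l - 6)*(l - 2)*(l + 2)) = l^2 - 8*l + 12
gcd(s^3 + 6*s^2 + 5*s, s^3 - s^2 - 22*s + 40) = s + 5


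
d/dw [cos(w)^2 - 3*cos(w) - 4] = (3 - 2*cos(w))*sin(w)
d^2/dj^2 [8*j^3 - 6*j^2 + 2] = 48*j - 12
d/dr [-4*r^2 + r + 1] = 1 - 8*r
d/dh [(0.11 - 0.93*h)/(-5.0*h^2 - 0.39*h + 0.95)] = (-4.65*h^2 + 1.1*h - 0.8406)/(25.0*h^4 + 3.9*h^3 - 9.3479*h^2 - 0.741*h + 0.9025)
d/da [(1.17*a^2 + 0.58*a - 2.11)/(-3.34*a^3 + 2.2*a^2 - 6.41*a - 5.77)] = (3.9078*a^4 + 3.8744*a^3 - 29.9179*a^2 - 4.2178*a - 16.8717)/(11.1556*a^6 - 14.696*a^5 + 47.6588*a^4 + 10.3396*a^3 + 15.7001*a^2 + 73.9714*a + 33.2929)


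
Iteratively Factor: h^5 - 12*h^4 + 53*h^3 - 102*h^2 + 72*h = (h - 4)*(h^4 - 8*h^3 + 21*h^2 - 18*h) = (h - 4)*(h - 3)*(h^3 - 5*h^2 + 6*h) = (h - 4)*(h - 3)^2*(h^2 - 2*h) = (h - 4)*(h - 3)^2*(h - 2)*(h)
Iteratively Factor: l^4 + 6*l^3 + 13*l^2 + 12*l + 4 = (l + 2)*(l^3 + 4*l^2 + 5*l + 2) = (l + 1)*(l + 2)*(l^2 + 3*l + 2) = (l + 1)^2*(l + 2)*(l + 2)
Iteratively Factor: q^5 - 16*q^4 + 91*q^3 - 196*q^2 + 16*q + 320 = (q - 4)*(q^4 - 12*q^3 + 43*q^2 - 24*q - 80) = (q - 4)^2*(q^3 - 8*q^2 + 11*q + 20) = (q - 4)^2*(q + 1)*(q^2 - 9*q + 20) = (q - 5)*(q - 4)^2*(q + 1)*(q - 4)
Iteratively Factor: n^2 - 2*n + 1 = (n - 1)*(n - 1)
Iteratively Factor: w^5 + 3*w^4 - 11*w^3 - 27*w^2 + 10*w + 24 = (w + 2)*(w^4 + w^3 - 13*w^2 - w + 12) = (w - 3)*(w + 2)*(w^3 + 4*w^2 - w - 4) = (w - 3)*(w + 2)*(w + 4)*(w^2 - 1) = (w - 3)*(w - 1)*(w + 2)*(w + 4)*(w + 1)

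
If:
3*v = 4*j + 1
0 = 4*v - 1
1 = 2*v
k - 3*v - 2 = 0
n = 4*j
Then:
No Solution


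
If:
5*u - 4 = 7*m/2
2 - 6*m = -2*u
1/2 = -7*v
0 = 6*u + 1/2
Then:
No Solution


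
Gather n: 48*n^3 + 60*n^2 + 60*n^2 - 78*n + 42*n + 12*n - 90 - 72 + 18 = 48*n^3 + 120*n^2 - 24*n - 144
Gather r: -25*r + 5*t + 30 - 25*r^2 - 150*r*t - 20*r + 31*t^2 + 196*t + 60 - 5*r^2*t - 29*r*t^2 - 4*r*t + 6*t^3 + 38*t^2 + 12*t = r^2*(-5*t - 25) + r*(-29*t^2 - 154*t - 45) + 6*t^3 + 69*t^2 + 213*t + 90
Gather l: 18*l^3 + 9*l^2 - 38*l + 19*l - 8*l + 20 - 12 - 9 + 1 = 18*l^3 + 9*l^2 - 27*l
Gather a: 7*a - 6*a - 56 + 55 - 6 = a - 7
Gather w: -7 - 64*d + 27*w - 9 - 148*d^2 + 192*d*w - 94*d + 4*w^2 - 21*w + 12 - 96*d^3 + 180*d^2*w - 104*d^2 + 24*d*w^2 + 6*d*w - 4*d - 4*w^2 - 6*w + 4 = -96*d^3 - 252*d^2 + 24*d*w^2 - 162*d + w*(180*d^2 + 198*d)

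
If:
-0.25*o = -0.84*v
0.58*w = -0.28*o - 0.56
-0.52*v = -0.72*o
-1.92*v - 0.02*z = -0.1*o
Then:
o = 0.00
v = 0.00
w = -0.97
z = 0.00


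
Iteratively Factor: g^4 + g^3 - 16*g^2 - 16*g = (g + 1)*(g^3 - 16*g) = (g + 1)*(g + 4)*(g^2 - 4*g) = (g - 4)*(g + 1)*(g + 4)*(g)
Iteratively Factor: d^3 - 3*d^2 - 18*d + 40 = (d + 4)*(d^2 - 7*d + 10) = (d - 5)*(d + 4)*(d - 2)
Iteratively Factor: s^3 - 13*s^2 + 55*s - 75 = (s - 5)*(s^2 - 8*s + 15) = (s - 5)*(s - 3)*(s - 5)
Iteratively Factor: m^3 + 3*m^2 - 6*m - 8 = (m - 2)*(m^2 + 5*m + 4) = (m - 2)*(m + 4)*(m + 1)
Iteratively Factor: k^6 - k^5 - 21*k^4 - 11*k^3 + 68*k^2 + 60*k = (k)*(k^5 - k^4 - 21*k^3 - 11*k^2 + 68*k + 60) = k*(k + 3)*(k^4 - 4*k^3 - 9*k^2 + 16*k + 20) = k*(k + 2)*(k + 3)*(k^3 - 6*k^2 + 3*k + 10) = k*(k - 5)*(k + 2)*(k + 3)*(k^2 - k - 2) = k*(k - 5)*(k + 1)*(k + 2)*(k + 3)*(k - 2)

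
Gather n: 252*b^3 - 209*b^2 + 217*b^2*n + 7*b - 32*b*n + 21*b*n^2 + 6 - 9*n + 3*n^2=252*b^3 - 209*b^2 + 7*b + n^2*(21*b + 3) + n*(217*b^2 - 32*b - 9) + 6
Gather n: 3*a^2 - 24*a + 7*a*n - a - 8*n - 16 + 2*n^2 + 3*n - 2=3*a^2 - 25*a + 2*n^2 + n*(7*a - 5) - 18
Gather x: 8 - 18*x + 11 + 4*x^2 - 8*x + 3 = 4*x^2 - 26*x + 22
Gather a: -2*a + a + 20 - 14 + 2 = 8 - a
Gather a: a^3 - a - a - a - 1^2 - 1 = a^3 - 3*a - 2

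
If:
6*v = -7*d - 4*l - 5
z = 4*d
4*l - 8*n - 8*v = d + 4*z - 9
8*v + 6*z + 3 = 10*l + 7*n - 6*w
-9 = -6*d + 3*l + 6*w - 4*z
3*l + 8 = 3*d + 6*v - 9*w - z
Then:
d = 1267/19119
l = -16955/19119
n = 49339/57357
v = -18322/57357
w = -46666/57357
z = 5068/19119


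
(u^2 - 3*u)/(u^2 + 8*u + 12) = u*(u - 3)/(u^2 + 8*u + 12)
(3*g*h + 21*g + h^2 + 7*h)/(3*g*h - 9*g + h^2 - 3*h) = (h + 7)/(h - 3)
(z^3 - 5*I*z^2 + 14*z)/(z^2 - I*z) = (z^2 - 5*I*z + 14)/(z - I)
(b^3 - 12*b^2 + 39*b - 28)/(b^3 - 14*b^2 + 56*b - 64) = (b^2 - 8*b + 7)/(b^2 - 10*b + 16)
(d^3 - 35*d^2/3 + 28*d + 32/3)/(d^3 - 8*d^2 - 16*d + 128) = (d + 1/3)/(d + 4)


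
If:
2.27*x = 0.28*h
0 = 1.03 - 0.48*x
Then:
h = 17.40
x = 2.15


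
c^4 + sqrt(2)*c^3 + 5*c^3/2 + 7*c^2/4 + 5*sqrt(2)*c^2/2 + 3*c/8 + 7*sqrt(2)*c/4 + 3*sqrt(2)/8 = (c + 1/2)^2*(c + 3/2)*(c + sqrt(2))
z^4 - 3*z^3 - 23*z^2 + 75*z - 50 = (z - 5)*(z - 2)*(z - 1)*(z + 5)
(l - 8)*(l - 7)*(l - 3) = l^3 - 18*l^2 + 101*l - 168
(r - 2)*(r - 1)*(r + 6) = r^3 + 3*r^2 - 16*r + 12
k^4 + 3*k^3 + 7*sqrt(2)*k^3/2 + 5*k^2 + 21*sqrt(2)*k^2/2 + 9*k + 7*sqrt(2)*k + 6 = (k + 1)*(k + 2)*(k + sqrt(2)/2)*(k + 3*sqrt(2))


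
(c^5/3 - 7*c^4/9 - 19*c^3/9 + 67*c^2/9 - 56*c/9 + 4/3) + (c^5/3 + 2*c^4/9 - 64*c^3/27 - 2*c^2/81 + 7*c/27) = 2*c^5/3 - 5*c^4/9 - 121*c^3/27 + 601*c^2/81 - 161*c/27 + 4/3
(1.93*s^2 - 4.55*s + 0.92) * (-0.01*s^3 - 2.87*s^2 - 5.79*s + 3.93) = -0.0193*s^5 - 5.4936*s^4 + 1.8746*s^3 + 31.289*s^2 - 23.2083*s + 3.6156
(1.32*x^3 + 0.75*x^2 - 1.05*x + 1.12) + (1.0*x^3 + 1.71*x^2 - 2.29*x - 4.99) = 2.32*x^3 + 2.46*x^2 - 3.34*x - 3.87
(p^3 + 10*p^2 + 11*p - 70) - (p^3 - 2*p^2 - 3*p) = 12*p^2 + 14*p - 70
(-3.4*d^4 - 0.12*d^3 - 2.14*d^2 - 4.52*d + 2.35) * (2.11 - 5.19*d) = 17.646*d^5 - 6.5512*d^4 + 10.8534*d^3 + 18.9434*d^2 - 21.7337*d + 4.9585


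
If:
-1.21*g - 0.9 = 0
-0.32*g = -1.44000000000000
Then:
No Solution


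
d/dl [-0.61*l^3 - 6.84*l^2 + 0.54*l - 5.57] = -1.83*l^2 - 13.68*l + 0.54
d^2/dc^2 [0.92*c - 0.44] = 0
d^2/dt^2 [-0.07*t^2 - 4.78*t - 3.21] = -0.140000000000000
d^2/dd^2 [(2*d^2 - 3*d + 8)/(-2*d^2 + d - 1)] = 2*(8*d^3 - 84*d^2 + 30*d + 9)/(8*d^6 - 12*d^5 + 18*d^4 - 13*d^3 + 9*d^2 - 3*d + 1)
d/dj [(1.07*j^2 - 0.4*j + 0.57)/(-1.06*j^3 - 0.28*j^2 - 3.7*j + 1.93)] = (1.1342*j^4 - 0.848*j^3 - 2.2584*j^2 + 4.4494*j + 1.337)/(1.1236*j^6 + 0.5936*j^5 + 7.9224*j^4 - 2.0196*j^3 + 12.6092*j^2 - 14.282*j + 3.7249)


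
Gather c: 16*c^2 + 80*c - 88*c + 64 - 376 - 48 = 16*c^2 - 8*c - 360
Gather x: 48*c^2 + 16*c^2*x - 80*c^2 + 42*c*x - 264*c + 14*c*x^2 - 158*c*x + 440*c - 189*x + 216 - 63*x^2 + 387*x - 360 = -32*c^2 + 176*c + x^2*(14*c - 63) + x*(16*c^2 - 116*c + 198) - 144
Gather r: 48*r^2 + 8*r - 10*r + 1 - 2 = 48*r^2 - 2*r - 1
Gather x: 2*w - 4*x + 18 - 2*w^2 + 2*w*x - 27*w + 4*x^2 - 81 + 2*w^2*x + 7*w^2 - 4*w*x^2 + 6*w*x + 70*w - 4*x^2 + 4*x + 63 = 5*w^2 - 4*w*x^2 + 45*w + x*(2*w^2 + 8*w)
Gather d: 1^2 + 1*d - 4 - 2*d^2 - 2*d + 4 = -2*d^2 - d + 1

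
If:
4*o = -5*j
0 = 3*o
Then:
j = 0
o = 0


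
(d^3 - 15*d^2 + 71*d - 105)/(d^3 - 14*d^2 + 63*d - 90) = (d - 7)/(d - 6)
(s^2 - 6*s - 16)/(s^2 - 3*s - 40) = (s + 2)/(s + 5)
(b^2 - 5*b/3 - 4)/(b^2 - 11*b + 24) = (b + 4/3)/(b - 8)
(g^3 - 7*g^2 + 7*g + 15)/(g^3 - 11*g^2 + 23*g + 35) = (g - 3)/(g - 7)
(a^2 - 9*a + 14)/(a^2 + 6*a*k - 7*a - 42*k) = (a - 2)/(a + 6*k)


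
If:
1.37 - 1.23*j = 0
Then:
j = 1.11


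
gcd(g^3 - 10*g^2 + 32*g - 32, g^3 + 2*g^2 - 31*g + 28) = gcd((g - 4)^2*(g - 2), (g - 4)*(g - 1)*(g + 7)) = g - 4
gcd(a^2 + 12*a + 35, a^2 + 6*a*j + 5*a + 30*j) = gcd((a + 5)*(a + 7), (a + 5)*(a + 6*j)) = a + 5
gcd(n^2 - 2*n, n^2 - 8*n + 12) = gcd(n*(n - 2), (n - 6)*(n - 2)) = n - 2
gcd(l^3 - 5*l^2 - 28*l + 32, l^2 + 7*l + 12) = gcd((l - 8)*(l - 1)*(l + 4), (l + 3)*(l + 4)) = l + 4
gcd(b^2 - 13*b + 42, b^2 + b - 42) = b - 6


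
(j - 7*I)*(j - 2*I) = j^2 - 9*I*j - 14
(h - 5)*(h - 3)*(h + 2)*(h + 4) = h^4 - 2*h^3 - 25*h^2 + 26*h + 120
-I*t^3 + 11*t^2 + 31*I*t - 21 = (t + 3*I)*(t + 7*I)*(-I*t + 1)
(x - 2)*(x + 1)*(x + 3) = x^3 + 2*x^2 - 5*x - 6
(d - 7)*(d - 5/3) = d^2 - 26*d/3 + 35/3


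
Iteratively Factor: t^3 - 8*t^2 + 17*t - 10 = (t - 5)*(t^2 - 3*t + 2) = (t - 5)*(t - 1)*(t - 2)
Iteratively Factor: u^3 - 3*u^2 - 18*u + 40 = (u + 4)*(u^2 - 7*u + 10) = (u - 2)*(u + 4)*(u - 5)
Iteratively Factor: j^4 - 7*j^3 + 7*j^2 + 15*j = (j - 3)*(j^3 - 4*j^2 - 5*j) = (j - 3)*(j + 1)*(j^2 - 5*j) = j*(j - 3)*(j + 1)*(j - 5)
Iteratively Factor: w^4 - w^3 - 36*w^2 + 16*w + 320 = (w - 4)*(w^3 + 3*w^2 - 24*w - 80) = (w - 4)*(w + 4)*(w^2 - w - 20) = (w - 4)*(w + 4)^2*(w - 5)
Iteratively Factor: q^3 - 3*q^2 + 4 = (q - 2)*(q^2 - q - 2) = (q - 2)^2*(q + 1)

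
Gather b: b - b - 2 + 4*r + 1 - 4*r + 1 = 0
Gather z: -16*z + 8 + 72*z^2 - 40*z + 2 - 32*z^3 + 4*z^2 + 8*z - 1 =-32*z^3 + 76*z^2 - 48*z + 9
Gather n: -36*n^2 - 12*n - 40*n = -36*n^2 - 52*n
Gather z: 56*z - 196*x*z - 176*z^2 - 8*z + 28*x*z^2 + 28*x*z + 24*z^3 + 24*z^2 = 24*z^3 + z^2*(28*x - 152) + z*(48 - 168*x)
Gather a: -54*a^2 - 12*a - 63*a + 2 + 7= -54*a^2 - 75*a + 9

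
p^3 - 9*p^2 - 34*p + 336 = (p - 8)*(p - 7)*(p + 6)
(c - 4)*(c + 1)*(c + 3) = c^3 - 13*c - 12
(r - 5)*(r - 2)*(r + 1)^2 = r^4 - 5*r^3 - 3*r^2 + 13*r + 10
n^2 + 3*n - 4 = (n - 1)*(n + 4)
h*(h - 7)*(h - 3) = h^3 - 10*h^2 + 21*h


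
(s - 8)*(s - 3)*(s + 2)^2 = s^4 - 7*s^3 - 16*s^2 + 52*s + 96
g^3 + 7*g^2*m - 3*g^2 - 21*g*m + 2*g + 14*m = (g - 2)*(g - 1)*(g + 7*m)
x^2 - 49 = (x - 7)*(x + 7)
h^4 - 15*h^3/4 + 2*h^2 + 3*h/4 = h*(h - 3)*(h - 1)*(h + 1/4)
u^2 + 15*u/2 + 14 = (u + 7/2)*(u + 4)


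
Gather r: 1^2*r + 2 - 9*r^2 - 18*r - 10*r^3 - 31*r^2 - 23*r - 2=-10*r^3 - 40*r^2 - 40*r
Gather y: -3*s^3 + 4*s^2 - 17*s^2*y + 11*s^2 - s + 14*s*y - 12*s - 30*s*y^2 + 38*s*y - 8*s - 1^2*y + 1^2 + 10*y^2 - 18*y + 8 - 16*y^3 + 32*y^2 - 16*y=-3*s^3 + 15*s^2 - 21*s - 16*y^3 + y^2*(42 - 30*s) + y*(-17*s^2 + 52*s - 35) + 9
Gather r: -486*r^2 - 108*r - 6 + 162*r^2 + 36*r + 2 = -324*r^2 - 72*r - 4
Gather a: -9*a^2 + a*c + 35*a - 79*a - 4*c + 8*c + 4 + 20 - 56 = -9*a^2 + a*(c - 44) + 4*c - 32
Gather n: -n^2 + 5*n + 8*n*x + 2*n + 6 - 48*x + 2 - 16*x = -n^2 + n*(8*x + 7) - 64*x + 8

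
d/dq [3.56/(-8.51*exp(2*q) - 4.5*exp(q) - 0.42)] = (60.5912*exp(q) + 16.02)*exp(q)/(8.51*exp(2*q) + 4.5*exp(q) + 0.42)^2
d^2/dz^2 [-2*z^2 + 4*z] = -4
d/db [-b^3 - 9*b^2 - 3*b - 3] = -3*b^2 - 18*b - 3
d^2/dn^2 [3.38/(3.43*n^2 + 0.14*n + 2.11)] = (-79.530724*n^2 - 3.246152*n + 3.38*(6.86*n + 0.14)*(13.72*n + 0.28) - 48.924148)/(3.43*n^2 + 0.14*n + 2.11)^3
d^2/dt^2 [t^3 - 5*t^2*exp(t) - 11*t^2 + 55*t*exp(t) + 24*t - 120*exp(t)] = -5*t^2*exp(t) + 35*t*exp(t) + 6*t - 20*exp(t) - 22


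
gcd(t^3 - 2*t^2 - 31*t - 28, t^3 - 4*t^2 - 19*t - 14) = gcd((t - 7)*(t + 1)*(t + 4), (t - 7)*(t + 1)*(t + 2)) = t^2 - 6*t - 7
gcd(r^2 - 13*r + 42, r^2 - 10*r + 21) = r - 7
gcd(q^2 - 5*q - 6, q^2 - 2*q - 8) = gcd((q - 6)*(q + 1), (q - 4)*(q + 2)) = 1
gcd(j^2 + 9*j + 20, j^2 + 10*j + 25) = j + 5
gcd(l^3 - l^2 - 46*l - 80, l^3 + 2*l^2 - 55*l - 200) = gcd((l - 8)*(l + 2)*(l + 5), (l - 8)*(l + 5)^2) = l^2 - 3*l - 40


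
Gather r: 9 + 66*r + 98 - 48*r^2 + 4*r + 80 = -48*r^2 + 70*r + 187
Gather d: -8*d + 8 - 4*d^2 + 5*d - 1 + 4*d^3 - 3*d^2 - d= 4*d^3 - 7*d^2 - 4*d + 7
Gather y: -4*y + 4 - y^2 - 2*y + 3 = -y^2 - 6*y + 7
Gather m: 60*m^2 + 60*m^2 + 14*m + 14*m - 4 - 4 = 120*m^2 + 28*m - 8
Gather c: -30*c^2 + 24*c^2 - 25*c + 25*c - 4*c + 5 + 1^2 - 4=-6*c^2 - 4*c + 2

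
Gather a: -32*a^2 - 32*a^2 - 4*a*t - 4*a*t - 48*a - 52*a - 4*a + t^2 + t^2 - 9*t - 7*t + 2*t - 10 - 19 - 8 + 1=-64*a^2 + a*(-8*t - 104) + 2*t^2 - 14*t - 36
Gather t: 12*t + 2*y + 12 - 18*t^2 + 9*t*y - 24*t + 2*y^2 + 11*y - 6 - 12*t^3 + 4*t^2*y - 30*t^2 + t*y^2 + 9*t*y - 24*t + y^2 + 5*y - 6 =-12*t^3 + t^2*(4*y - 48) + t*(y^2 + 18*y - 36) + 3*y^2 + 18*y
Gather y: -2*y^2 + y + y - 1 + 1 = -2*y^2 + 2*y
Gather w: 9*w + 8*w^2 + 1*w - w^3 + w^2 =-w^3 + 9*w^2 + 10*w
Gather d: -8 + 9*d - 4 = 9*d - 12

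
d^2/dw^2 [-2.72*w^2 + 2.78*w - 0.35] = -5.44000000000000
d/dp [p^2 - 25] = 2*p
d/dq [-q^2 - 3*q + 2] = -2*q - 3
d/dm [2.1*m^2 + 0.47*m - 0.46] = 4.2*m + 0.47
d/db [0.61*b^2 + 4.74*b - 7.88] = 1.22*b + 4.74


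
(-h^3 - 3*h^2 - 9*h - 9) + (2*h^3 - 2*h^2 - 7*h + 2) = h^3 - 5*h^2 - 16*h - 7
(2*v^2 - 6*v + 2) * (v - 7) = 2*v^3 - 20*v^2 + 44*v - 14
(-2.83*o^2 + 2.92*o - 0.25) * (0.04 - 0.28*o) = 0.7924*o^3 - 0.9308*o^2 + 0.1868*o - 0.01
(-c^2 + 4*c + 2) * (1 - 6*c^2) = 6*c^4 - 24*c^3 - 13*c^2 + 4*c + 2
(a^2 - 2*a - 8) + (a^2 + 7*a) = 2*a^2 + 5*a - 8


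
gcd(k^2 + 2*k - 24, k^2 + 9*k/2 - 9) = k + 6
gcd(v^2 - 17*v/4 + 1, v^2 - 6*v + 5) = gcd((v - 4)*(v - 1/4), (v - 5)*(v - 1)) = 1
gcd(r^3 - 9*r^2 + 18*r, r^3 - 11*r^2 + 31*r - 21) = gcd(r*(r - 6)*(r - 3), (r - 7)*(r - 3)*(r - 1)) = r - 3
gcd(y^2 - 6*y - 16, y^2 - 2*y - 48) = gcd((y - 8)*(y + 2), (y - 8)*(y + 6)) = y - 8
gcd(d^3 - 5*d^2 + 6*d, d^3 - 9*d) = d^2 - 3*d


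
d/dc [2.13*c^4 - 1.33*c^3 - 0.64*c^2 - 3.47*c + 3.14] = 8.52*c^3 - 3.99*c^2 - 1.28*c - 3.47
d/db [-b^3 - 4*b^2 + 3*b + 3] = -3*b^2 - 8*b + 3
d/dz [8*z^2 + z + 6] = 16*z + 1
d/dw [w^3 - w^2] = w*(3*w - 2)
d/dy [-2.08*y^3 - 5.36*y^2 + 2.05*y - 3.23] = -6.24*y^2 - 10.72*y + 2.05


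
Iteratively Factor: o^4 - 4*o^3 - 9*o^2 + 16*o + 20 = (o + 1)*(o^3 - 5*o^2 - 4*o + 20) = (o + 1)*(o + 2)*(o^2 - 7*o + 10) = (o - 2)*(o + 1)*(o + 2)*(o - 5)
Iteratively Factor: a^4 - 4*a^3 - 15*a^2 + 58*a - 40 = (a - 1)*(a^3 - 3*a^2 - 18*a + 40) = (a - 1)*(a + 4)*(a^2 - 7*a + 10) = (a - 5)*(a - 1)*(a + 4)*(a - 2)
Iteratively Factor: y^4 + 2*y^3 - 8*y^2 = (y + 4)*(y^3 - 2*y^2) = (y - 2)*(y + 4)*(y^2) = y*(y - 2)*(y + 4)*(y)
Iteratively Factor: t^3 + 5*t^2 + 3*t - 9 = (t + 3)*(t^2 + 2*t - 3) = (t + 3)^2*(t - 1)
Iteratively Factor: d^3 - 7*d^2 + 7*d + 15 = (d - 3)*(d^2 - 4*d - 5) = (d - 3)*(d + 1)*(d - 5)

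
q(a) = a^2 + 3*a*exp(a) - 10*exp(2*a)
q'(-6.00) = -12.04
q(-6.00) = 35.96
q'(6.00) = -3246611.82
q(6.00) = -1620250.20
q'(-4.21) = -8.57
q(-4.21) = 17.53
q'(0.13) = -21.82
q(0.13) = -12.51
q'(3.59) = -25752.04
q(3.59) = -12725.95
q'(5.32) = -831569.67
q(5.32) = -414437.44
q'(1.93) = -884.89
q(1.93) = -431.04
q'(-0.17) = -12.47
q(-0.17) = -7.52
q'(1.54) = -396.54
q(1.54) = -193.66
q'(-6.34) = -12.71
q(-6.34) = 40.16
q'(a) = 3*a*exp(a) + 2*a - 20*exp(2*a) + 3*exp(a)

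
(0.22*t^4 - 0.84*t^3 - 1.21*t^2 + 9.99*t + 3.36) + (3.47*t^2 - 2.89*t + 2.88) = 0.22*t^4 - 0.84*t^3 + 2.26*t^2 + 7.1*t + 6.24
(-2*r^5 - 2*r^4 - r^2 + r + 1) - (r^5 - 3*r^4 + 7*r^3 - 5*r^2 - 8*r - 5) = -3*r^5 + r^4 - 7*r^3 + 4*r^2 + 9*r + 6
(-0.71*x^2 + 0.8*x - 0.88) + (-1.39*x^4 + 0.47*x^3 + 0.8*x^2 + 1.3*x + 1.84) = -1.39*x^4 + 0.47*x^3 + 0.0900000000000001*x^2 + 2.1*x + 0.96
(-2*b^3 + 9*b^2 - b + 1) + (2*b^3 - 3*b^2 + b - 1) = 6*b^2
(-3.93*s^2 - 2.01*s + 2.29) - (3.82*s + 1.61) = -3.93*s^2 - 5.83*s + 0.68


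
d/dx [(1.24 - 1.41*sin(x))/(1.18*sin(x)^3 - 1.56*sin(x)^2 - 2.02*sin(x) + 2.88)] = (3.3276*sin(x)^3 - 6.5892*sin(x)^2 + 3.8688*sin(x) - 1.556)*cos(x)/(1.3924*sin(x)^6 - 3.6816*sin(x)^5 - 2.3336*sin(x)^4 + 13.0992*sin(x)^3 - 4.9052*sin(x)^2 - 11.6352*sin(x) + 8.2944)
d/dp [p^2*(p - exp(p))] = p*(-p*exp(p) + 3*p - 2*exp(p))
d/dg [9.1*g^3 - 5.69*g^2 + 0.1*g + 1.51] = 27.3*g^2 - 11.38*g + 0.1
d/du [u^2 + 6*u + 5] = 2*u + 6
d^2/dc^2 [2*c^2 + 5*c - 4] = 4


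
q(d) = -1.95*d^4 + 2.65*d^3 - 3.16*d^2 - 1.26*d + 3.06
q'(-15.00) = 28207.29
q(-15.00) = -108351.54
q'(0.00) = -1.26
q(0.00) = 3.06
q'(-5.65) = 1695.06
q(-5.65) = -2555.80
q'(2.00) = -44.50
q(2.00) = -22.10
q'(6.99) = -2320.95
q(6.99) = -3910.34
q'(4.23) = -476.10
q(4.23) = -482.54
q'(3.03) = -164.40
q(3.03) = -120.41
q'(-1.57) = 58.44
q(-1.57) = -24.85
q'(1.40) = -15.93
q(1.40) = -5.12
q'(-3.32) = 392.79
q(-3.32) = -361.47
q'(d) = -7.8*d^3 + 7.95*d^2 - 6.32*d - 1.26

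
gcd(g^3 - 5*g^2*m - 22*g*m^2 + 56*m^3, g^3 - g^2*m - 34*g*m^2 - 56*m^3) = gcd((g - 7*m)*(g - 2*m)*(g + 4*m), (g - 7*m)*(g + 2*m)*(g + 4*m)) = g^2 - 3*g*m - 28*m^2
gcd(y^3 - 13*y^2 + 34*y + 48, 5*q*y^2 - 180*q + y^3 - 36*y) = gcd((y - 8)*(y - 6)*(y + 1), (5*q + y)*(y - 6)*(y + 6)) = y - 6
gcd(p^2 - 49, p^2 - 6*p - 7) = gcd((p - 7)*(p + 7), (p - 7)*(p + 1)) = p - 7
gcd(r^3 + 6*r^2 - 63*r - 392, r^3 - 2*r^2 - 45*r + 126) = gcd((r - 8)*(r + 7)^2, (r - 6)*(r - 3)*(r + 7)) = r + 7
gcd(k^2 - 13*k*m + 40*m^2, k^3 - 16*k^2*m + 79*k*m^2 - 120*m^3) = k^2 - 13*k*m + 40*m^2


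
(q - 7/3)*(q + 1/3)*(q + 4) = q^3 + 2*q^2 - 79*q/9 - 28/9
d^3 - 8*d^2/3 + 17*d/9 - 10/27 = (d - 5/3)*(d - 2/3)*(d - 1/3)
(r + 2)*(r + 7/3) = r^2 + 13*r/3 + 14/3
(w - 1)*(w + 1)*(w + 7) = w^3 + 7*w^2 - w - 7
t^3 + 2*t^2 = t^2*(t + 2)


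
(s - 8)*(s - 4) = s^2 - 12*s + 32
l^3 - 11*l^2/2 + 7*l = l*(l - 7/2)*(l - 2)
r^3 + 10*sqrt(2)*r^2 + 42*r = r*(r + 3*sqrt(2))*(r + 7*sqrt(2))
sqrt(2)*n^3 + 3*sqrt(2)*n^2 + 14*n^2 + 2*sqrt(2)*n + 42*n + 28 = (n + 2)*(n + 7*sqrt(2))*(sqrt(2)*n + sqrt(2))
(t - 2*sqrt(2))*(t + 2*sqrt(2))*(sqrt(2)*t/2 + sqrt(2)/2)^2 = t^4/2 + t^3 - 7*t^2/2 - 8*t - 4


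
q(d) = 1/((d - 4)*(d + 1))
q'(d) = -1/((d - 4)*(d + 1)^2) - 1/((d - 4)^2*(d + 1)) = (3 - 2*d)/(d^4 - 6*d^3 + d^2 + 24*d + 16)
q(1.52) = -0.16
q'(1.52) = -0.00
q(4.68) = 0.26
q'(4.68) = -0.43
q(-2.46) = 0.11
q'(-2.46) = 0.09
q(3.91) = -2.26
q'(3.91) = -24.68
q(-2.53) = 0.10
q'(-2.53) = 0.08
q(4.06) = 3.29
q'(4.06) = -55.55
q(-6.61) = 0.02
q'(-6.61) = 0.00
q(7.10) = 0.04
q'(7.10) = -0.02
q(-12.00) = 0.01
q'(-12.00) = 0.00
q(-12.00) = 0.01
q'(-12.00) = 0.00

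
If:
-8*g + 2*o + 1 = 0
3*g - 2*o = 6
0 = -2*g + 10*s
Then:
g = -1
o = -9/2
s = -1/5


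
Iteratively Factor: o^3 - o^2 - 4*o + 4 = (o + 2)*(o^2 - 3*o + 2) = (o - 1)*(o + 2)*(o - 2)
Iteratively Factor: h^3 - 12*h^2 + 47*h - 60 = (h - 4)*(h^2 - 8*h + 15) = (h - 5)*(h - 4)*(h - 3)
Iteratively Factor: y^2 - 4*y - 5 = (y - 5)*(y + 1)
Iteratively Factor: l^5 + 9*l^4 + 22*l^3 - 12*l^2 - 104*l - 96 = (l + 2)*(l^4 + 7*l^3 + 8*l^2 - 28*l - 48) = (l + 2)^2*(l^3 + 5*l^2 - 2*l - 24) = (l + 2)^2*(l + 4)*(l^2 + l - 6) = (l + 2)^2*(l + 3)*(l + 4)*(l - 2)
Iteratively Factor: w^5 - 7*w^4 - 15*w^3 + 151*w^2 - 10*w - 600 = (w + 2)*(w^4 - 9*w^3 + 3*w^2 + 145*w - 300) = (w - 5)*(w + 2)*(w^3 - 4*w^2 - 17*w + 60) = (w - 5)^2*(w + 2)*(w^2 + w - 12) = (w - 5)^2*(w - 3)*(w + 2)*(w + 4)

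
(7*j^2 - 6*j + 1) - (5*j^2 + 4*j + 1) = 2*j^2 - 10*j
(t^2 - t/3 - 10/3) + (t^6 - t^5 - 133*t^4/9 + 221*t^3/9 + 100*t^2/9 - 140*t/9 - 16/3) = t^6 - t^5 - 133*t^4/9 + 221*t^3/9 + 109*t^2/9 - 143*t/9 - 26/3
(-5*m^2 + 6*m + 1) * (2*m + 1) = -10*m^3 + 7*m^2 + 8*m + 1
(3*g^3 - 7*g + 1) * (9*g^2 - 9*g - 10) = 27*g^5 - 27*g^4 - 93*g^3 + 72*g^2 + 61*g - 10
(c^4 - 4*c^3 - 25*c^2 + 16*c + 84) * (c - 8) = c^5 - 12*c^4 + 7*c^3 + 216*c^2 - 44*c - 672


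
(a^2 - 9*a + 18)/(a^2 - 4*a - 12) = (a - 3)/(a + 2)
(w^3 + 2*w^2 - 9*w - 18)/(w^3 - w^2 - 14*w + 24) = (w^2 + 5*w + 6)/(w^2 + 2*w - 8)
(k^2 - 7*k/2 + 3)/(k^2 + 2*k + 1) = (k^2 - 7*k/2 + 3)/(k^2 + 2*k + 1)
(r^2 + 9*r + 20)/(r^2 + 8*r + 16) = (r + 5)/(r + 4)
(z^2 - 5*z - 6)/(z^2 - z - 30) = (z + 1)/(z + 5)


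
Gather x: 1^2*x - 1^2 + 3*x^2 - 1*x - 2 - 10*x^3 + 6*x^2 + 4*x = -10*x^3 + 9*x^2 + 4*x - 3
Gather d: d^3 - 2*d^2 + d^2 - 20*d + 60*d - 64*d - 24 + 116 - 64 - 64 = d^3 - d^2 - 24*d - 36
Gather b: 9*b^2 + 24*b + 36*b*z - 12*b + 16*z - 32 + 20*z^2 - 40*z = 9*b^2 + b*(36*z + 12) + 20*z^2 - 24*z - 32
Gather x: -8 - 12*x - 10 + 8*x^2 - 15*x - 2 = 8*x^2 - 27*x - 20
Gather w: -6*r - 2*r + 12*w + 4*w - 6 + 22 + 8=-8*r + 16*w + 24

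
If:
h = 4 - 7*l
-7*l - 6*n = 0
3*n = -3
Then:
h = -2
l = 6/7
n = -1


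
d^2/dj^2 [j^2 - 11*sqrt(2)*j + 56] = 2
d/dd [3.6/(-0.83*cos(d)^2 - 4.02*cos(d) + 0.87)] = -(5.976*cos(d) + 14.472)*sin(d)/(0.83*cos(d)^2 + 4.02*cos(d) - 0.87)^2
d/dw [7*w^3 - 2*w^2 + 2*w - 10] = 21*w^2 - 4*w + 2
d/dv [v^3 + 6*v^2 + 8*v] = 3*v^2 + 12*v + 8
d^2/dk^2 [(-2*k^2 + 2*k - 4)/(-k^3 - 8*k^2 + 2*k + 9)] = 4*(k^6 - 3*k^5 - 6*k^4 + 141*k^3 + 534*k^2 - 258*k + 251)/(k^9 + 24*k^8 + 186*k^7 + 389*k^6 - 804*k^5 - 1524*k^4 + 1099*k^3 + 1836*k^2 - 486*k - 729)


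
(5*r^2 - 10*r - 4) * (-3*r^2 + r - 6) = -15*r^4 + 35*r^3 - 28*r^2 + 56*r + 24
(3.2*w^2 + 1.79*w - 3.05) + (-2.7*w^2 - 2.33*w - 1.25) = 0.5*w^2 - 0.54*w - 4.3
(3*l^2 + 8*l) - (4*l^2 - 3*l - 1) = -l^2 + 11*l + 1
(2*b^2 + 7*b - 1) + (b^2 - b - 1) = 3*b^2 + 6*b - 2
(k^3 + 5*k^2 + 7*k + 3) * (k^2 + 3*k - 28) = k^5 + 8*k^4 - 6*k^3 - 116*k^2 - 187*k - 84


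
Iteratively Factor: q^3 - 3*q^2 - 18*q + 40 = (q - 5)*(q^2 + 2*q - 8) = (q - 5)*(q + 4)*(q - 2)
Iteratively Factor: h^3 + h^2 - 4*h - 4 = (h + 2)*(h^2 - h - 2) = (h + 1)*(h + 2)*(h - 2)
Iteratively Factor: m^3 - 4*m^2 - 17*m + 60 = (m + 4)*(m^2 - 8*m + 15) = (m - 5)*(m + 4)*(m - 3)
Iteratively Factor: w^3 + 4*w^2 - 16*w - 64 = (w + 4)*(w^2 - 16) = (w + 4)^2*(w - 4)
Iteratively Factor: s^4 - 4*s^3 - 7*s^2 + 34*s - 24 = (s - 2)*(s^3 - 2*s^2 - 11*s + 12) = (s - 2)*(s - 1)*(s^2 - s - 12) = (s - 4)*(s - 2)*(s - 1)*(s + 3)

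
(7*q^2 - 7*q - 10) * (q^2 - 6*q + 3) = 7*q^4 - 49*q^3 + 53*q^2 + 39*q - 30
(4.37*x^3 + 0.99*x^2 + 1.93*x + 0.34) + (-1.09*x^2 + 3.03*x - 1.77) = 4.37*x^3 - 0.1*x^2 + 4.96*x - 1.43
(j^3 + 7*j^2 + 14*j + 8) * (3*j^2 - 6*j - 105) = 3*j^5 + 15*j^4 - 105*j^3 - 795*j^2 - 1518*j - 840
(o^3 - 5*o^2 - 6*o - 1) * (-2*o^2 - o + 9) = -2*o^5 + 9*o^4 + 26*o^3 - 37*o^2 - 53*o - 9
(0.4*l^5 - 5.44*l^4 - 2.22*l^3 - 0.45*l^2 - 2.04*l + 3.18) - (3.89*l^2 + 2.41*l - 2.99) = 0.4*l^5 - 5.44*l^4 - 2.22*l^3 - 4.34*l^2 - 4.45*l + 6.17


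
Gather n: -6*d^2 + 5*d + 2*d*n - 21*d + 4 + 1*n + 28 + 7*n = -6*d^2 - 16*d + n*(2*d + 8) + 32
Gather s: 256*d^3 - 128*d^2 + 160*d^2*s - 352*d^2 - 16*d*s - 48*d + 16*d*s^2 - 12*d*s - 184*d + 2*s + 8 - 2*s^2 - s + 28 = 256*d^3 - 480*d^2 - 232*d + s^2*(16*d - 2) + s*(160*d^2 - 28*d + 1) + 36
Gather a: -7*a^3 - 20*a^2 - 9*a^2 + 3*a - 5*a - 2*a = -7*a^3 - 29*a^2 - 4*a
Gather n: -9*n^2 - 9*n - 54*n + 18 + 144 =-9*n^2 - 63*n + 162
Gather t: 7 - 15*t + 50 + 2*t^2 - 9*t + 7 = 2*t^2 - 24*t + 64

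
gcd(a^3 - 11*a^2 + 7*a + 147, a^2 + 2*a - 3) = a + 3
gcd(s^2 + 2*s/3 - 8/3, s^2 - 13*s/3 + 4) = s - 4/3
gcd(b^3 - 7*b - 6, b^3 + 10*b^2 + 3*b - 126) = b - 3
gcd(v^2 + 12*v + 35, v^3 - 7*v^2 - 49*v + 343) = v + 7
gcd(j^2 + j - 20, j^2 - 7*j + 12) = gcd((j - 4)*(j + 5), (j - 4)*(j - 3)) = j - 4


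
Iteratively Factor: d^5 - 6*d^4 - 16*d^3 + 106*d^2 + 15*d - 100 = (d - 5)*(d^4 - d^3 - 21*d^2 + d + 20) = (d - 5)*(d + 1)*(d^3 - 2*d^2 - 19*d + 20) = (d - 5)^2*(d + 1)*(d^2 + 3*d - 4) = (d - 5)^2*(d + 1)*(d + 4)*(d - 1)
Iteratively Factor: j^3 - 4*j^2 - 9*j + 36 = (j + 3)*(j^2 - 7*j + 12) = (j - 4)*(j + 3)*(j - 3)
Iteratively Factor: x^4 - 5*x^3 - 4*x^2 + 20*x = (x)*(x^3 - 5*x^2 - 4*x + 20) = x*(x + 2)*(x^2 - 7*x + 10) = x*(x - 5)*(x + 2)*(x - 2)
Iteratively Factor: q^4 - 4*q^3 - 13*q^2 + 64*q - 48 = (q - 4)*(q^3 - 13*q + 12) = (q - 4)*(q - 3)*(q^2 + 3*q - 4) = (q - 4)*(q - 3)*(q + 4)*(q - 1)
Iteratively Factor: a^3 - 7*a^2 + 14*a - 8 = (a - 2)*(a^2 - 5*a + 4) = (a - 4)*(a - 2)*(a - 1)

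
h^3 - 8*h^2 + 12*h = h*(h - 6)*(h - 2)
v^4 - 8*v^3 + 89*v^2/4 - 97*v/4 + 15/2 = (v - 3)*(v - 5/2)*(v - 2)*(v - 1/2)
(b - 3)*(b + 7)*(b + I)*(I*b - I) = I*b^4 - b^3 + 3*I*b^3 - 3*b^2 - 25*I*b^2 + 25*b + 21*I*b - 21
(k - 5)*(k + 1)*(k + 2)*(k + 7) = k^4 + 5*k^3 - 27*k^2 - 101*k - 70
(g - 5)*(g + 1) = g^2 - 4*g - 5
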